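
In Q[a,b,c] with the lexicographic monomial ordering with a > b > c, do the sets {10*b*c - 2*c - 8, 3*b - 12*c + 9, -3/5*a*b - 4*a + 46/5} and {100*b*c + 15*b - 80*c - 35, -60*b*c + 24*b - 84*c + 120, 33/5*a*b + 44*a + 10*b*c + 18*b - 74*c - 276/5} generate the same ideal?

Since reduced Gröbner bases are canonical representatives of ideals under a given ordering, it suffices to compute and compare them.
Buchberger on the first generating set:
f_1 = 10*b*c - 2*c - 8, LT = b*c.
f_2 = 3*b - 12*c + 9, LT = b.
f_3 = -3/5*a*b - 4*a + 46/5, LT = a*b.

S(f_1,f_2): lcm = b*c. S = 4*c**2 - 16/5*c - 4/5.
  leading term c**2: no divisor's leading term divides it; move 4*c**2 to the remainder.
  leading term c: no divisor's leading term divides it; move -16/5*c to the remainder.
  leading term 1: no divisor's leading term divides it; move -4/5 to the remainder.
  remainder 4*c**2 - 16/5*c - 4/5 ≠ 0; add g_4 = 4*c**2 - 16/5*c - 4/5 to the basis.

S(f_1,f_3): lcm = a*b*c. S = -103/15*a*c - 4/5*a + 46/3*c.
  leading term a*c: no divisor's leading term divides it; move -103/15*a*c to the remainder.
  leading term a: no divisor's leading term divides it; move -4/5*a to the remainder.
  leading term c: no divisor's leading term divides it; move 46/3*c to the remainder.
  remainder -103/15*a*c - 4/5*a + 46/3*c ≠ 0; add g_5 = -103/15*a*c - 4/5*a + 46/3*c to the basis.

S(f_2,f_3): lcm = a*b. S = -4*a*c - 11/3*a + 46/3.
  leading term a*c: subtract (60/103)·g_5 from -4*a*c - 11/3*a + 46/3 → -989/309*a - 920/103*c + 46/3
  leading term a: no divisor's leading term divides it; move -989/309*a to the remainder.
  leading term c: no divisor's leading term divides it; move -920/103*c to the remainder.
  leading term 1: no divisor's leading term divides it; move 46/3 to the remainder.
  remainder -989/309*a - 920/103*c + 46/3 ≠ 0; add g_6 = -989/309*a - 920/103*c + 46/3 to the basis.

The other S-polynomials (S(f_1,g_4), S(f_2,g_4), S(f_3,g_4), S(f_1,g_5), S(f_2,g_5), S(f_3,g_5), S(g_4,g_5), S(f_1,g_6), S(f_2,g_6), S(f_3,g_6), S(g_4,g_6), S(g_5,g_6)) all reduce to 0 modulo the current basis, so we have a Gröbner basis.
Inter-reduce: drop elements whose leading term is divisible by another's, tail-reduce, and make monic.
Reduced Gröbner basis: {a + 120/43*c - 206/43, b - 4*c + 3, c**2 - 4/5*c - 1/5}.

Buchberger on the second generating set:
h_1 = 100*b*c + 15*b - 80*c - 35, LT = b*c.
h_2 = -60*b*c + 24*b - 84*c + 120, LT = b*c.
h_3 = 33/5*a*b + 44*a + 10*b*c + 18*b - 74*c - 276/5, LT = a*b.

S(h_1,h_2): lcm = b*c. S = 11/20*b - 11/5*c + 33/20.
  leading term b: no divisor's leading term divides it; move 11/20*b to the remainder.
  leading term c: no divisor's leading term divides it; move -11/5*c to the remainder.
  leading term 1: no divisor's leading term divides it; move 33/20 to the remainder.
  remainder 11/20*b - 11/5*c + 33/20 ≠ 0; add k_4 = 11/20*b - 11/5*c + 33/20 to the basis.

S(h_1,h_3): lcm = a*b*c. S = 3/20*a*b - 112/15*a*c - 7/20*a - 50/33*b*c**2 - 30/11*b*c + 370/33*c**2 + 92/11*c.
  leading term a*b: subtract (1/44)·h_3 from 3/20*a*b - 112/15*a*c - 7/20*a - 50/33*b*c**2 - 30/11*b*c + 370/33*c**2 + 92/11*c → -112/15*a*c - 27/20*a - 50/33*b*c**2 - 65/22*b*c - 9/22*b + 370/33*c**2 + 221/22*c + 69/55
  leading term a*c: no divisor's leading term divides it; move -112/15*a*c to the remainder.
  leading term a: no divisor's leading term divides it; move -27/20*a to the remainder.
  leading term b*c**2: subtract (-1/66*c)·h_1 from -50/33*b*c**2 - 65/22*b*c - 9/22*b + 370/33*c**2 + 221/22*c + 69/55 → -30/11*b*c - 9/22*b + 10*c**2 + 314/33*c + 69/55
  leading term b*c: subtract (-3/110)·h_1 from -30/11*b*c - 9/22*b + 10*c**2 + 314/33*c + 69/55 → 10*c**2 + 22/3*c + 3/10
  leading term c**2: no divisor's leading term divides it; move 10*c**2 to the remainder.
  leading term c: no divisor's leading term divides it; move 22/3*c to the remainder.
  leading term 1: no divisor's leading term divides it; move 3/10 to the remainder.
  remainder -112/15*a*c - 27/20*a + 10*c**2 + 22/3*c + 3/10 ≠ 0; add k_5 = -112/15*a*c - 27/20*a + 10*c**2 + 22/3*c + 3/10 to the basis.

S(h_2,h_3): lcm = a*b*c. S = -2/5*a*b - 79/15*a*c - 2*a - 50/33*b*c**2 - 30/11*b*c + 370/33*c**2 + 92/11*c.
  leading term a*b: subtract (-2/33)·h_3 from -2/5*a*b - 79/15*a*c - 2*a - 50/33*b*c**2 - 30/11*b*c + 370/33*c**2 + 92/11*c → -79/15*a*c + 2/3*a - 50/33*b*c**2 - 70/33*b*c + 12/11*b + 370/33*c**2 + 128/33*c - 184/55
  leading term a*c: subtract (79/112)·k_5 from -79/15*a*c + 2/3*a - 50/33*b*c**2 - 70/33*b*c + 12/11*b + 370/33*c**2 + 128/33*c - 184/55 → 10879/6720*a - 50/33*b*c**2 - 70/33*b*c + 12/11*b + 7685/1848*c**2 - 797/616*c - 43823/12320
  leading term a: no divisor's leading term divides it; move 10879/6720*a to the remainder.
  leading term b*c**2: subtract (-1/66*c)·h_1 from -50/33*b*c**2 - 70/33*b*c + 12/11*b + 7685/1848*c**2 - 797/616*c - 43823/12320 → -125/66*b*c + 12/11*b + 165/56*c**2 - 3371/1848*c - 43823/12320
  leading term b*c: subtract (-5/264)·h_1 from -125/66*b*c + 12/11*b + 165/56*c**2 - 3371/1848*c - 43823/12320 → 11/8*b + 165/56*c**2 - 187/56*c - 14179/3360
  leading term b: subtract (5/2)·k_4 from 11/8*b + 165/56*c**2 - 187/56*c - 14179/3360 → 165/56*c**2 + 121/56*c - 28039/3360
  leading term c**2: no divisor's leading term divides it; move 165/56*c**2 to the remainder.
  leading term c: no divisor's leading term divides it; move 121/56*c to the remainder.
  leading term 1: no divisor's leading term divides it; move -28039/3360 to the remainder.
  remainder 10879/6720*a + 165/56*c**2 + 121/56*c - 28039/3360 ≠ 0; add k_6 = 10879/6720*a + 165/56*c**2 + 121/56*c - 28039/3360 to the basis.

S(h_1,k_4): lcm = b*c. S = 3/20*b + 4*c**2 - 19/5*c - 7/20.
  leading term b: subtract (3/11)·k_4 from 3/20*b + 4*c**2 - 19/5*c - 7/20 → 4*c**2 - 16/5*c - 4/5
  leading term c**2: no divisor's leading term divides it; move 4*c**2 to the remainder.
  leading term c: no divisor's leading term divides it; move -16/5*c to the remainder.
  leading term 1: no divisor's leading term divides it; move -4/5 to the remainder.
  remainder 4*c**2 - 16/5*c - 4/5 ≠ 0; add k_7 = 4*c**2 - 16/5*c - 4/5 to the basis.

The other S-polynomials (S(h_2,k_4), S(h_3,k_4), S(h_1,k_5), S(h_2,k_5), S(h_3,k_5), S(k_4,k_5), S(h_1,k_6), S(h_2,k_6), S(h_3,k_6), S(k_4,k_6), S(k_5,k_6), S(h_1,k_7), S(h_2,k_7), S(h_3,k_7), S(k_4,k_7), S(k_5,k_7), S(k_6,k_7)) all reduce to 0 modulo the current basis, so we have a Gröbner basis.
Inter-reduce: drop elements whose leading term is divisible by another's, tail-reduce, and make monic.
Reduced Gröbner basis: {a + 120/43*c - 206/43, b - 4*c + 3, c**2 - 4/5*c - 1/5}.

The two bases agree; hence the ideals are identical.
The same test decides containment: I ⊆ J iff every generator of I reduces to 0 modulo a Gröbner basis of J.

Yes, the ideals are equal.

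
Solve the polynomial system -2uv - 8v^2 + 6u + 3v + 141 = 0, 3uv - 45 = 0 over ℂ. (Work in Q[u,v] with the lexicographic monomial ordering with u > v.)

{(-5, -3), (-sqrt(1689)/4 - 27/4, 27/16 - sqrt(1689)/16), (-27/4 + sqrt(1689)/4, 27/16 + sqrt(1689)/16)}

Compute a lex Gröbner basis by Buchberger's algorithm.
f_1 = -2uv + 6u - 8v^2 + 3v + 141, LT = uv.
f_2 = 3uv - 45, LT = uv.

S(f_1,f_2): lcm = uv. S = -3u + 4v^2 - 3/2v - 111/2.
  reduce S modulo (f_1, f_2):
  remainder -3u + 4v^2 - 3/2v - 111/2 ≠ 0; add h_3 = -3u + 4v^2 - 3/2v - 111/2 to the basis.

S(f_1,h_3): lcm = uv. S = -3u + 4/3v^3 + 7/2v^2 - 20v - 141/2.
  reduce S modulo (f_1, f_2, h_3):
  remainder 4/3v^3 - 1/2v^2 - 37/2v - 15 ≠ 0; add h_4 = 4/3v^3 - 1/2v^2 - 37/2v - 15 to the basis.

The other S-polynomials (S(f_2,h_3), S(f_1,h_4), S(f_2,h_4), S(h_3,h_4)) all reduce to 0 modulo the current basis, so we have a Gröbner basis.
Inter-reduce: drop elements whose leading term is divisible by another's, tail-reduce, and make monic.
Reduced Gröbner basis: {u - 4/3v^2 + 1/2v + 37/2, v^3 - 3/8v^2 - 111/8v - 45/4}.

The lex basis is triangular: the last element involves only v. Solving v^3 - 3/8v^2 - 111/8v - 45/4 = 0 gives v ∈ {-3, 27/16 - sqrt(1689)/16, 27/16 + sqrt(1689)/16}; substituting each value into the earlier elements determines the remaining variables.
  v = -3: the earlier basis element becomes u + 5 = 0, giving u = -5 — point (-5, -3).
  v = 27/16 - sqrt(1689)/16: the earlier basis element becomes u + 27/4 + sqrt(1689)/4 = 0, giving u = -sqrt(1689)/4 - 27/4 — point (-sqrt(1689)/4 - 27/4, 27/16 - sqrt(1689)/16).
  v = 27/16 + sqrt(1689)/16: the earlier basis element becomes u - sqrt(1689)/4 + 27/4 = 0, giving u = -27/4 + sqrt(1689)/4 — point (-27/4 + sqrt(1689)/4, 27/16 + sqrt(1689)/16).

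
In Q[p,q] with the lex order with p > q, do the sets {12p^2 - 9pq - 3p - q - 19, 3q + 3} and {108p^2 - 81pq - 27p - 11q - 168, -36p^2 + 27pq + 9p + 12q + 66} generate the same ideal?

Equality of ideals is decidable: compute both reduced Gröbner bases (unique for the ordering) and check whether they agree.
Buchberger on the first generating set:
f_1 = 12p^2 - 9pq - 3p - q - 19, LT = p^2.
f_2 = 3q + 3, LT = q.

The S-polynomials (S(f_1,f_2)) all reduce to 0 modulo the current basis, so we have a Gröbner basis.
Inter-reduce: drop elements whose leading term is divisible by another's, tail-reduce, and make monic.
Reduced Gröbner basis: {p^2 + 1/2p - 3/2, q + 1}.

Buchberger on the second generating set:
h_1 = 108p^2 - 81pq - 27p - 11q - 168, LT = p^2.
h_2 = -36p^2 + 27pq + 9p + 12q + 66, LT = p^2.

S(h_1,h_2): lcm = p^2. S = 25/108q + 5/18.
  reduce S modulo (h_1, h_2):
  remainder 25/108q + 5/18 ≠ 0; add k_3 = 25/108q + 5/18 to the basis.

The other S-polynomials (S(h_1,k_3), S(h_2,k_3)) all reduce to 0 modulo the current basis, so we have a Gröbner basis.
Inter-reduce: drop elements whose leading term is divisible by another's, tail-reduce, and make monic.
Reduced Gröbner basis: {p^2 + 13/20p - 43/30, q + 6/5}.

The bases are distinct; the ideals are different.
The same test decides containment: I ⊆ J iff every generator of I reduces to 0 modulo a Gröbner basis of J.

No, the ideals differ.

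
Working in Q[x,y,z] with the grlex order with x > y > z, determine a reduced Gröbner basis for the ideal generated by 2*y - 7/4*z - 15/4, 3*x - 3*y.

G = {x - 7/8*z - 15/8, y - 7/8*z - 15/8}

f_1 = 2*y - 7/4*z - 15/4, LT = y.
f_2 = 3*x - 3*y, LT = x.

The S-polynomials (S(f_1,f_2)) all reduce to 0 modulo the current basis, so we have a Gröbner basis.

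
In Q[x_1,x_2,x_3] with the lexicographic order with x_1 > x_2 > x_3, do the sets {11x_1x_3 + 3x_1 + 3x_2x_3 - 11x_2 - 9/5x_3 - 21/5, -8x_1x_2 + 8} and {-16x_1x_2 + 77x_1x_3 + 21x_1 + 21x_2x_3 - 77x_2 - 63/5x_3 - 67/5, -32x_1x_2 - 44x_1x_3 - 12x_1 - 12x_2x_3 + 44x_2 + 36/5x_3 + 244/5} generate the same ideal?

Yes, the ideals are equal.

Equality of ideals is decidable: compute both reduced Gröbner bases (unique for the ordering) and check whether they agree.
Buchberger on the first generating set:
f_1 = 11x_1x_3 + 3x_1 + 3x_2x_3 - 11x_2 - 9/5x_3 - 21/5, LT = x_1x_3.
f_2 = -8x_1x_2 + 8, LT = x_1x_2.

S(f_1,f_2): lcm = x_1x_2x_3. S = 3/11x_1x_2 + 3/11x_2^2x_3 - x_2^2 - 9/55x_2x_3 - 21/55x_2 + x_3.
  reduce S modulo (f_1, f_2):
  remainder 3/11x_2^2x_3 - x_2^2 - 9/55x_2x_3 - 21/55x_2 + x_3 + 3/11 ≠ 0; add g_3 = 3/11x_2^2x_3 - x_2^2 - 9/55x_2x_3 - 21/55x_2 + x_3 + 3/11 to the basis.

The other S-polynomials (S(f_1,g_3), S(f_2,g_3)) all reduce to 0 modulo the current basis, so we have a Gröbner basis.
Inter-reduce: drop elements whose leading term is divisible by another's, tail-reduce, and make monic.
Reduced Gröbner basis: {x_1x_2 - 1, x_1x_3 + 3/11x_1 + 3/11x_2x_3 - x_2 - 9/55x_3 - 21/55, x_2^2x_3 - 11/3x_2^2 - 3/5x_2x_3 - 7/5x_2 + 11/3x_3 + 1}.

Buchberger on the second generating set:
h_1 = -16x_1x_2 + 77x_1x_3 + 21x_1 + 21x_2x_3 - 77x_2 - 63/5x_3 - 67/5, LT = x_1x_2.
h_2 = -32x_1x_2 - 44x_1x_3 - 12x_1 - 12x_2x_3 + 44x_2 + 36/5x_3 + 244/5, LT = x_1x_2.

S(h_1,h_2): lcm = x_1x_2. S = -99/16x_1x_3 - 27/16x_1 - 27/16x_2x_3 + 99/16x_2 + 81/80x_3 + 189/80.
  reduce S modulo (h_1, h_2):
  remainder -99/16x_1x_3 - 27/16x_1 - 27/16x_2x_3 + 99/16x_2 + 81/80x_3 + 189/80 ≠ 0; add k_3 = -99/16x_1x_3 - 27/16x_1 - 27/16x_2x_3 + 99/16x_2 + 81/80x_3 + 189/80 to the basis.

S(h_1,k_3): lcm = x_1x_2x_3. S = -3/11x_1x_2 - 77/16x_1x_3^2 - 21/16x_1x_3 - 3/11x_2^2x_3 + x_2^2 - 21/16x_2x_3^2 + 4379/880x_2x_3 + 21/55x_2 + 63/80x_3^2 + 67/80x_3.
  reduce S modulo (h_1, h_2, k_3):
  remainder -3/11x_2^2x_3 + x_2^2 + 9/55x_2x_3 + 21/55x_2 - x_3 - 3/11 ≠ 0; add k_4 = -3/11x_2^2x_3 + x_2^2 + 9/55x_2x_3 + 21/55x_2 - x_3 - 3/11 to the basis.

The other S-polynomials (S(h_2,k_3), S(h_1,k_4), S(h_2,k_4), S(k_3,k_4)) all reduce to 0 modulo the current basis, so we have a Gröbner basis.
Inter-reduce: drop elements whose leading term is divisible by another's, tail-reduce, and make monic.
Reduced Gröbner basis: {x_1x_2 - 1, x_1x_3 + 3/11x_1 + 3/11x_2x_3 - x_2 - 9/55x_3 - 21/55, x_2^2x_3 - 11/3x_2^2 - 3/5x_2x_3 - 7/5x_2 + 11/3x_3 + 1}.

Same reduced basis, so the two generating sets span the same ideal.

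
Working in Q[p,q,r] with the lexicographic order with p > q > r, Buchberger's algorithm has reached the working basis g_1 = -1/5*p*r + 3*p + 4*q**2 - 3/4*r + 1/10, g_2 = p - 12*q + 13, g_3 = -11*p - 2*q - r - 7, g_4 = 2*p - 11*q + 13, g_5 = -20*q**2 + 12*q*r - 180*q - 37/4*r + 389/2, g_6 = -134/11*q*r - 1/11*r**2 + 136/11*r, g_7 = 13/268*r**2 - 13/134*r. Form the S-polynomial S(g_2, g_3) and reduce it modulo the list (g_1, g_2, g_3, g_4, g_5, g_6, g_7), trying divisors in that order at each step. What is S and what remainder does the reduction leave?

lcm(LM(g_2), LM(g_3)) = p.
S = (lcm/LT(g_2))·g_2 − (lcm/LT(g_3))·g_3 = -134/11*q - 1/11*r + 136/11.
Reduce S modulo (g_1, g_2, g_3, g_4, g_5, g_6, g_7) in that order:
  leading term q: no divisor's leading term divides it; move -134/11*q to the remainder.
  leading term r: no divisor's leading term divides it; move -1/11*r to the remainder.
  leading term 1: no divisor's leading term divides it; move 136/11 to the remainder.
The remainder -134/11*q - 1/11*r + 136/11 is nonzero, so it would be added as the next basis element.

S(g_2, g_3) = -134/11*q - 1/11*r + 136/11; remainder on division = -134/11*q - 1/11*r + 136/11.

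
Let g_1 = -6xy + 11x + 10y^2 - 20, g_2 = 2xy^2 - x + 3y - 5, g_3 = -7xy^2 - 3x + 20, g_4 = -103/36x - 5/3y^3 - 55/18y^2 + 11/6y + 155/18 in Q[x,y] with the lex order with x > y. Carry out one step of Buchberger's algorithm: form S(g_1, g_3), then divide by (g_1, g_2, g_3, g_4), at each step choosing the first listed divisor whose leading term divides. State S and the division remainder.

S(g_1, g_3) = -11/6xy - 3/7x - 5/3y^3 + 10/3y + 20/7; remainder on division = 390/721y^3 + 715/721y^2 + 1305/1442y - 3515/1442.

lcm(LM(g_1), LM(g_3)) = xy^2.
S = (lcm/LT(g_1))·g_1 − (lcm/LT(g_3))·g_3 = -11/6xy - 3/7x - 5/3y^3 + 10/3y + 20/7.
Reduce S modulo (g_1, g_2, g_3, g_4) in that order:
  leading term xy: subtract (11/36)·g_1 from -11/6xy - 3/7x - 5/3y^3 + 10/3y + 20/7 → -955/252x - 5/3y^3 - 55/18y^2 + 10/3y + 565/63
  leading term x: subtract (955/721)·g_4 from -955/252x - 5/3y^3 - 55/18y^2 + 10/3y + 565/63 → 390/721y^3 + 715/721y^2 + 1305/1442y - 3515/1442
  leading term y^3: no divisor's leading term divides it; move 390/721y^3 to the remainder.
  leading term y^2: no divisor's leading term divides it; move 715/721y^2 to the remainder.
  leading term y: no divisor's leading term divides it; move 1305/1442y to the remainder.
  leading term 1: no divisor's leading term divides it; move -3515/1442 to the remainder.
The remainder 390/721y^3 + 715/721y^2 + 1305/1442y - 3515/1442 is nonzero, so it would be added as the next basis element.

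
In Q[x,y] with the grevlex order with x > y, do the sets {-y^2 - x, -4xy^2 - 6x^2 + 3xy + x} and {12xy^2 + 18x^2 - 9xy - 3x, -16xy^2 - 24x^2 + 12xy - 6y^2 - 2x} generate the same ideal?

Two ideals are equal iff their reduced Gröbner bases coincide (the reduced basis is unique for a fixed ordering).
Buchberger on the first generating set:
f_1 = -y^2 - x, LT = y^2.
f_2 = -4xy^2 - 6x^2 + 3xy + x, LT = xy^2.

S(f_1,f_2): lcm = xy^2. S = -1/2x^2 + 3/4xy + 1/4x.
  reduce S modulo (f_1, f_2):
  remainder -1/2x^2 + 3/4xy + 1/4x ≠ 0; add g_3 = -1/2x^2 + 3/4xy + 1/4x to the basis.

The other S-polynomials (S(f_1,g_3), S(f_2,g_3)) all reduce to 0 modulo the current basis, so we have a Gröbner basis.
Inter-reduce: drop elements whose leading term is divisible by another's, tail-reduce, and make monic.
Reduced Gröbner basis: {x^2 - 3/2xy - 1/2x, y^2 + x}.

Buchberger on the second generating set:
h_1 = 12xy^2 + 18x^2 - 9xy - 3x, LT = xy^2.
h_2 = -16xy^2 - 24x^2 + 12xy - 6y^2 - 2x, LT = xy^2.

S(h_1,h_2): lcm = xy^2. S = -3/8y^2 - 3/8x.
  reduce S modulo (h_1, h_2):
  remainder -3/8y^2 - 3/8x ≠ 0; add k_3 = -3/8y^2 - 3/8x to the basis.

S(h_1,k_3): lcm = xy^2. S = 1/2x^2 - 3/4xy - 1/4x.
  reduce S modulo (h_1, h_2, k_3):
  remainder 1/2x^2 - 3/4xy - 1/4x ≠ 0; add k_4 = 1/2x^2 - 3/4xy - 1/4x to the basis.

The other S-polynomials (S(h_2,k_3), S(h_1,k_4), S(h_2,k_4), S(k_3,k_4)) all reduce to 0 modulo the current basis, so we have a Gröbner basis.
Inter-reduce: drop elements whose leading term is divisible by another's, tail-reduce, and make monic.
Reduced Gröbner basis: {x^2 - 3/2xy - 1/2x, y^2 + x}.

The two bases agree; hence the ideals are identical.

Yes, the ideals are equal.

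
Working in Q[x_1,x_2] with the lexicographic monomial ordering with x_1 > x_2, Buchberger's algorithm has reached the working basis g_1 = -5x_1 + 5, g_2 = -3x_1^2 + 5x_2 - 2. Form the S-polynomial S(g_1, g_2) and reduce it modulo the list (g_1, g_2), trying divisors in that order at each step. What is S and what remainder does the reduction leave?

lcm(LM(g_1), LM(g_2)) = x_1^2.
S = (lcm/LT(g_1))·g_1 − (lcm/LT(g_2))·g_2 = -x_1 + 5/3x_2 - 2/3.
Reduce S modulo (g_1, g_2) in that order:
  leading term x_1: subtract (1/5)·g_1 from -x_1 + 5/3x_2 - 2/3 → 5/3x_2 - 5/3
  leading term x_2: no divisor's leading term divides it; move 5/3x_2 to the remainder.
  leading term 1: no divisor's leading term divides it; move -5/3 to the remainder.
The remainder 5/3x_2 - 5/3 is nonzero, so it would be added as the next basis element.

S(g_1, g_2) = -x_1 + 5/3x_2 - 2/3; remainder on division = 5/3x_2 - 5/3.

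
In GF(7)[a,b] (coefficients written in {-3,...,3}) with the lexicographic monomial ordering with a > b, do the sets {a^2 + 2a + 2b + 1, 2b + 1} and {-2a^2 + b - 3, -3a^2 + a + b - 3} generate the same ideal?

No, the ideals differ.

Two ideals are equal iff their reduced Gröbner bases coincide (the reduced basis is unique for a fixed ordering).
Buchberger on the first generating set:
f_1 = a^2 + 2a + 2b + 1, LT = a^2.
f_2 = 2b + 1, LT = b.

The S-polynomials (S(f_1,f_2)) all reduce to 0 modulo the current basis, so we have a Gröbner basis.
Inter-reduce: drop elements whose leading term is divisible by another's, tail-reduce, and make monic.
Reduced Gröbner basis: {a^2 + 2a, b - 3}.

Buchberger on the second generating set:
h_1 = -2a^2 + b - 3, LT = a^2.
h_2 = -3a^2 + a + b - 3, LT = a^2.

S(h_1,h_2): lcm = a^2. S = -2a + b - 3.
  leading term a: no divisor's leading term divides it; move -2a to the remainder.
  leading term b: no divisor's leading term divides it; move b to the remainder.
  leading term 1: no divisor's leading term divides it; move -3 to the remainder.
  remainder -2a + b - 3 ≠ 0; add k_3 = -2a + b - 3 to the basis.

S(h_1,k_3): lcm = a^2. S = -3ab + 2a + 3b - 2.
  leading term ab: subtract (-2b)·k_3 from -3ab + 2a + 3b - 2 → 2a + 2b^2 - 3b - 2
  leading term a: subtract (-1)·k_3 from 2a + 2b^2 - 3b - 2 → 2b^2 - 2b + 2
  leading term b^2: no divisor's leading term divides it; move 2b^2 to the remainder.
  leading term b: no divisor's leading term divides it; move -2b to the remainder.
  leading term 1: no divisor's leading term divides it; move 2 to the remainder.
  remainder 2b^2 - 2b + 2 ≠ 0; add k_4 = 2b^2 - 2b + 2 to the basis.

The other S-polynomials (S(h_2,k_3), S(h_1,k_4), S(h_2,k_4), S(k_3,k_4)) all reduce to 0 modulo the current basis, so we have a Gröbner basis.
Inter-reduce: drop elements whose leading term is divisible by another's, tail-reduce, and make monic.
Reduced Gröbner basis: {a + 3b - 2, b^2 - b + 1}.

The bases are distinct; the ideals are different.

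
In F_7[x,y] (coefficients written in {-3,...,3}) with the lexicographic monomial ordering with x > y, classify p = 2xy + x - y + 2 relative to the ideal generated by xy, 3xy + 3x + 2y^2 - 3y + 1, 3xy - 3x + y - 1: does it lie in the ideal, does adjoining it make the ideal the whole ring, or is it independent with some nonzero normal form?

First compute the reduced Gröbner basis of I by Buchberger's algorithm.
f_1 = xy, LT = xy.
f_2 = 3xy + 3x + 2y^2 - 3y + 1, LT = xy.
f_3 = 3xy - 3x + y - 1, LT = xy.

S(f_1,f_2): lcm = xy. S = -x - 3y^2 + y + 2.
  leading term x: no divisor's leading term divides it; move -x to the remainder.
  leading term y^2: no divisor's leading term divides it; move -3y^2 to the remainder.
  leading term y: no divisor's leading term divides it; move y to the remainder.
  leading term 1: no divisor's leading term divides it; move 2 to the remainder.
  remainder -x - 3y^2 + y + 2 ≠ 0; add h_4 = -x - 3y^2 + y + 2 to the basis.

S(f_1,f_3): lcm = xy. S = x + 2y - 2.
  leading term x: subtract (-1)·h_4 from x + 2y - 2 → -3y^2 + 3y
  leading term y^2: no divisor's leading term divides it; move -3y^2 to the remainder.
  leading term y: no divisor's leading term divides it; move 3y to the remainder.
  remainder -3y^2 + 3y ≠ 0; add h_5 = -3y^2 + 3y to the basis.

S(f_2,f_3): lcm = xy. S = 2x + 3y^2 + y + 3.
  leading term x: subtract (-2)·h_4 from 2x + 3y^2 + y + 3 → -3y^2 + 3y
  leading term y^2: subtract (1)·h_5 from -3y^2 + 3y → 0
  remainder 0.

S(f_1,h_4): lcm = xy. S = -3y^3 + y^2 + 2y.
  leading term y^3: subtract (y)·h_5 from -3y^3 + y^2 + 2y → -2y^2 + 2y
  leading term y^2: subtract (3)·h_5 from -2y^2 + 2y → 0
  remainder 0.

S(f_2,h_4): lcm = xy. S = x - 3y^3 - 3y^2 + y - 2.
  leading term x: subtract (-1)·h_4 from x - 3y^3 - 3y^2 + y - 2 → -3y^3 + y^2 + 2y
  leading term y^3: subtract (y)·h_5 from -3y^3 + y^2 + 2y → -2y^2 + 2y
  leading term y^2: subtract (3)·h_5 from -2y^2 + 2y → 0
  remainder 0.

S(f_3,h_4): lcm = xy. S = -x - 3y^3 + y^2 + 2.
  leading term x: subtract (1)·h_4 from -x - 3y^3 + y^2 + 2 → -3y^3 - 3y^2 - y
  leading term y^3: subtract (y)·h_5 from -3y^3 - 3y^2 - y → y^2 - y
  leading term y^2: subtract (2)·h_5 from y^2 - y → 0
  remainder 0.

S(f_1,h_5): lcm = xy^2. S = xy.
  leading term xy: subtract (1)·f_1 from xy → 0
  remainder 0.

S(f_2,h_5): lcm = xy^2. S = 2xy + 3y^3 - y^2 - 2y.
  leading term xy: subtract (2)·f_1 from 2xy + 3y^3 - y^2 - 2y → 3y^3 - y^2 - 2y
  leading term y^3: subtract (-y)·h_5 from 3y^3 - y^2 - 2y → 2y^2 - 2y
  leading term y^2: subtract (-3)·h_5 from 2y^2 - 2y → 0
  remainder 0.

S(f_3,h_5): lcm = xy^2. S = -2y^2 + 2y.
  leading term y^2: subtract (3)·h_5 from -2y^2 + 2y → 0
  remainder 0.

S(h_4,h_5): leading monomials are coprime, so the S-polynomial reduces to 0 (Buchberger's first criterion).
Every S-polynomial of the final basis reduces to 0, so we have a Gröbner basis.
Inter-reduce: drop elements whose leading term is divisible by another's, tail-reduce, and make monic.
Reduced Gröbner basis: {x + 2y - 2, y^2 - y}.
Label its elements g_1 = x + 2y - 2, g_2 = y^2 - y.

Reduce p = 2xy + x - y + 2 modulo G:
  leading term xy: subtract (2y)·g_1 from 2xy + x - y + 2 → x + 3y^2 + 3y + 2
  leading term x: subtract (1)·g_1 from x + 3y^2 + 3y + 2 → 3y^2 + y - 3
  leading term y^2: subtract (3)·g_2 from 3y^2 + y - 3 → -3y - 3
  leading term y: no divisor's leading term divides it; move -3y to the remainder.
  leading term 1: no divisor's leading term divides it; move -3 to the remainder.
  normal form = -3y - 3.
The normal form is nonzero, so p ∉ I. Since p minus its normal form lies in I, I + (p) = I + (r) where r = -3y - 3; decide whether this ideal is the whole ring.
Run Buchberger on G together with r (pairs among the g_i already reduce to 0 since G is a Gröbner basis):
g_1 = x + 2y - 2, LT = x.
g_2 = y^2 - y, LT = y^2.
r = -3y - 3, LT = y.

S(g_1,g_2): leading monomials are coprime, so the S-polynomial reduces to 0 (Buchberger's first criterion).
S(g_1,r): leading monomials are coprime, so the S-polynomial reduces to 0 (Buchberger's first criterion).
S(g_2,r): lcm = y^2. S = -2y.
  leading term y: subtract (3)·r from -2y → 2
  leading term 1: no divisor's leading term divides it; move 2 to the remainder.
  remainder 2 ≠ 0; add m_4 = 2 to the basis.

S(g_1,m_4): leading monomials are coprime, so the S-polynomial reduces to 0 (Buchberger's first criterion).
S(g_2,m_4): leading monomials are coprime, so the S-polynomial reduces to 0 (Buchberger's first criterion).
S(r,m_4): leading monomials are coprime, so the S-polynomial reduces to 0 (Buchberger's first criterion).
Every S-polynomial of the final basis reduces to 0, so we have a Gröbner basis.
Inter-reduce: drop elements whose leading term is divisible by another's, tail-reduce, and make monic.
Reduced Gröbner basis: {1}.
The reduced Gröbner basis of I + (p) is {1}: the ideal is the whole ring, so the enlarged system has no common solution — adjoining p is inconsistent.

The remainder on division by a Gröbner basis is unique — it is the normal form.

Adjoining 2xy + x - y + 2 makes the ideal the whole ring: the system is inconsistent.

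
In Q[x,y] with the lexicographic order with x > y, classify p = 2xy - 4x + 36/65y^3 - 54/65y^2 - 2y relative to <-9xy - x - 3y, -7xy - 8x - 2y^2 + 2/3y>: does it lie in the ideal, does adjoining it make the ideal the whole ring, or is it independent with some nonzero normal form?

First compute the reduced Gröbner basis of I by Buchberger's algorithm.
f_1 = -9xy - x - 3y, LT = xy.
f_2 = -7xy - 8x - 2y^2 + 2/3y, LT = xy.

S(f_1,f_2): lcm = xy. S = -65/63x - 2/7y^2 + 3/7y.
  leading term x: no divisor's leading term divides it; move -65/63x to the remainder.
  leading term y^2: no divisor's leading term divides it; move -2/7y^2 to the remainder.
  leading term y: no divisor's leading term divides it; move 3/7y to the remainder.
  remainder -65/63x - 2/7y^2 + 3/7y ≠ 0; add h_3 = -65/63x - 2/7y^2 + 3/7y to the basis.

S(f_1,h_3): lcm = xy. S = 1/9x - 18/65y^3 + 27/65y^2 + 1/3y.
  leading term x: subtract (-7/65)·h_3 from 1/9x - 18/65y^3 + 27/65y^2 + 1/3y → -18/65y^3 + 5/13y^2 + 74/195y
  leading term y^3: no divisor's leading term divides it; move -18/65y^3 to the remainder.
  leading term y^2: no divisor's leading term divides it; move 5/13y^2 to the remainder.
  leading term y: no divisor's leading term divides it; move 74/195y to the remainder.
  remainder -18/65y^3 + 5/13y^2 + 74/195y ≠ 0; add h_4 = -18/65y^3 + 5/13y^2 + 74/195y to the basis.

S(f_2,h_3): lcm = xy. S = 8/7x - 18/65y^3 + 319/455y^2 - 2/21y.
  leading term x: subtract (-72/65)·h_3 from 8/7x - 18/65y^3 + 319/455y^2 - 2/21y → -18/65y^3 + 5/13y^2 + 74/195y
  leading term y^3: subtract (1)·h_4 from -18/65y^3 + 5/13y^2 + 74/195y → 0
  remainder 0.

S(f_1,h_4): lcm = xy^3. S = 3/2xy^2 + 37/27xy + 1/3y^3.
  leading term xy^2: subtract (-1/6y)·f_1 from 3/2xy^2 + 37/27xy + 1/3y^3 → 65/54xy + 1/3y^3 - 1/2y^2
  leading term xy: subtract (-65/486)·f_1 from 65/54xy + 1/3y^3 - 1/2y^2 → -65/486x + 1/3y^3 - 1/2y^2 - 65/162y
  leading term x: subtract (7/54)·h_3 from -65/486x + 1/3y^3 - 1/2y^2 - 65/162y → 1/3y^3 - 25/54y^2 - 37/81y
  leading term y^3: subtract (-65/54)·h_4 from 1/3y^3 - 25/54y^2 - 37/81y → 0
  remainder 0.

S(f_2,h_4): lcm = xy^3. S = 319/126xy^2 + 37/27xy + 2/7y^4 - 2/21y^3.
  leading term xy^2: subtract (-319/1134y)·f_1 from 319/126xy^2 + 37/27xy + 2/7y^4 - 2/21y^3 → 1235/1134xy + 2/7y^4 - 2/21y^3 - 319/378y^2
  leading term xy: subtract (-1235/10206)·f_1 from 1235/1134xy + 2/7y^4 - 2/21y^3 - 319/378y^2 → -1235/10206x + 2/7y^4 - 2/21y^3 - 319/378y^2 - 1235/3402y
  leading term x: subtract (19/162)·h_3 from -1235/10206x + 2/7y^4 - 2/21y^3 - 319/378y^2 - 1235/3402y → 2/7y^4 - 2/21y^3 - 919/1134y^2 - 703/1701y
  leading term y^4: subtract (-65/63y)·h_4 from 2/7y^4 - 2/21y^3 - 919/1134y^2 - 703/1701y → 19/63y^3 - 475/1134y^2 - 703/1701y
  leading term y^3: subtract (-1235/1134)·h_4 from 19/63y^3 - 475/1134y^2 - 703/1701y → 0
  remainder 0.

S(h_3,h_4): leading monomials are coprime, so the S-polynomial reduces to 0 (Buchberger's first criterion).
Every S-polynomial of the final basis reduces to 0, so we have a Gröbner basis.
Inter-reduce: drop elements whose leading term is divisible by another's, tail-reduce, and make monic.
Reduced Gröbner basis: {x + 18/65y^2 - 27/65y, y^3 - 25/18y^2 - 37/27y}.
Label its elements g_1 = x + 18/65y^2 - 27/65y, g_2 = y^3 - 25/18y^2 - 37/27y.

Reduce p = 2xy - 4x + 36/65y^3 - 54/65y^2 - 2y modulo G:
  leading term xy: subtract (2y)·g_1 from 2xy - 4x + 36/65y^3 - 54/65y^2 - 2y → -4x - 2y
  leading term x: subtract (-4)·g_1 from -4x - 2y → 72/65y^2 - 238/65y
  leading term y^2: no divisor's leading term divides it; move 72/65y^2 to the remainder.
  leading term y: no divisor's leading term divides it; move -238/65y to the remainder.
  normal form = 72/65y^2 - 238/65y.
The normal form is nonzero, so p ∉ I. Since p minus its normal form lies in I, I + (p) = I + (r) where r = 72/65y^2 - 238/65y; decide whether this ideal is the whole ring.
Run Buchberger on G together with r (pairs among the g_i already reduce to 0 since G is a Gröbner basis):
g_1 = x + 18/65y^2 - 27/65y, LT = x.
g_2 = y^3 - 25/18y^2 - 37/27y, LT = y^3.
r = 72/65y^2 - 238/65y, LT = y^2.

S(g_1,g_2): leading monomials are coprime, so the S-polynomial reduces to 0 (Buchberger's first criterion).
S(g_1,r): leading monomials are coprime, so the S-polynomial reduces to 0 (Buchberger's first criterion).
S(g_2,r): lcm = y^3. S = 23/12y^2 - 37/27y.
  leading term y^2: subtract (1495/864)·r from 23/12y^2 - 37/27y → 715/144y
  leading term y: no divisor's leading term divides it; move 715/144y to the remainder.
  remainder 715/144y ≠ 0; add m_4 = 715/144y to the basis.

S(g_1,m_4): leading monomials are coprime, so the S-polynomial reduces to 0 (Buchberger's first criterion).
S(g_2,m_4): lcm = y^3. S = -25/18y^2 - 37/27y.
  leading term y^2: subtract (-1625/1296)·r from -25/18y^2 - 37/27y → -3863/648y
  leading term y: subtract (-7726/6435)·m_4 from -3863/648y → 0
  remainder 0.

S(r,m_4): lcm = y^2. S = -119/36y.
  leading term y: subtract (-476/715)·m_4 from -119/36y → 0
  remainder 0.

Every S-polynomial of the final basis reduces to 0, so we have a Gröbner basis.
Inter-reduce: drop elements whose leading term is divisible by another's, tail-reduce, and make monic.
Reduced Gröbner basis: {x, y}.
The reduced Gröbner basis of I + (p) is {x, y} ≠ {1}, a proper ideal, so the enlarged system stays consistent: p is independent of I, with normal form 72/65y^2 - 238/65y.

2xy - 4x + 36/65y^3 - 54/65y^2 - 2y is independent of I; its normal form modulo I is 72/65y^2 - 238/65y.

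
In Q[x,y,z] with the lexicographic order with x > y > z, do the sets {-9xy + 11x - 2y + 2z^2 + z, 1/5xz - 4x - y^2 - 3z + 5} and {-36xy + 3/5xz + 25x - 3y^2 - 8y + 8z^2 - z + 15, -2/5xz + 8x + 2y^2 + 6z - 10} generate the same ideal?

No, the ideals differ.

Equality of ideals is decidable: compute both reduced Gröbner bases (unique for the ordering) and check whether they agree.
Buchberger on the first generating set:
f_1 = -9xy + 11x - 2y + 2z^2 + z, LT = xy.
f_2 = 1/5xz - 4x - y^2 - 3z + 5, LT = xz.

S(f_1,f_2): lcm = xyz. S = 20xy - 11/9xz + 5y^3 + 137/9yz - 25y - 2/9z^3 - 1/9z^2.
  leading term xy: subtract (-20/9)·f_1 from 20xy - 11/9xz + 5y^3 + 137/9yz - 25y - 2/9z^3 - 1/9z^2 → -11/9xz + 220/9x + 5y^3 + 137/9yz - 265/9y - 2/9z^3 + 13/3z^2 + 20/9z
  leading term xz: subtract (-55/9)·f_2 from -11/9xz + 220/9x + 5y^3 + 137/9yz - 265/9y - 2/9z^3 + 13/3z^2 + 20/9z → 5y^3 - 55/9y^2 + 137/9yz - 265/9y - 2/9z^3 + 13/3z^2 - 145/9z + 275/9
  leading term y^3: no divisor's leading term divides it; move 5y^3 to the remainder.
  leading term y^2: no divisor's leading term divides it; move -55/9y^2 to the remainder.
  leading term yz: no divisor's leading term divides it; move 137/9yz to the remainder.
  leading term y: no divisor's leading term divides it; move -265/9y to the remainder.
  leading term z^3: no divisor's leading term divides it; move -2/9z^3 to the remainder.
  leading term z^2: no divisor's leading term divides it; move 13/3z^2 to the remainder.
  leading term z: no divisor's leading term divides it; move -145/9z to the remainder.
  leading term 1: no divisor's leading term divides it; move 275/9 to the remainder.
  remainder 5y^3 - 55/9y^2 + 137/9yz - 265/9y - 2/9z^3 + 13/3z^2 - 145/9z + 275/9 ≠ 0; add g_3 = 5y^3 - 55/9y^2 + 137/9yz - 265/9y - 2/9z^3 + 13/3z^2 - 145/9z + 275/9 to the basis.

The other S-polynomials (S(f_1,g_3), S(f_2,g_3)) all reduce to 0 modulo the current basis, so we have a Gröbner basis.
Inter-reduce: drop elements whose leading term is divisible by another's, tail-reduce, and make monic.
Reduced Gröbner basis: {xy - 11/9x + 2/9y - 2/9z^2 - 1/9z, xz - 20x - 5y^2 - 15z + 25, y^3 - 11/9y^2 + 137/45yz - 53/9y - 2/45z^3 + 13/15z^2 - 29/9z + 55/9}.

Buchberger on the second generating set:
h_1 = -36xy + 3/5xz + 25x - 3y^2 - 8y + 8z^2 - z + 15, LT = xy.
h_2 = -2/5xz + 8x + 2y^2 + 6z - 10, LT = xz.

S(h_1,h_2): lcm = xyz. S = 20xy - 1/60xz^2 - 25/36xz + 5y^3 + 1/12y^2z + 137/9yz - 25y - 2/9z^3 + 1/36z^2 - 5/12z.
  leading term xy: subtract (-5/9)·h_1 from 20xy - 1/60xz^2 - 25/36xz + 5y^3 + 1/12y^2z + 137/9yz - 25y - 2/9z^3 + 1/36z^2 - 5/12z → -1/60xz^2 - 13/36xz + 125/9x + 5y^3 + 1/12y^2z - 5/3y^2 + 137/9yz - 265/9y - 2/9z^3 + 161/36z^2 - 35/36z + 25/3
  leading term xz^2: subtract (1/24z)·h_2 from -1/60xz^2 - 13/36xz + 125/9x + 5y^3 + 1/12y^2z - 5/3y^2 + 137/9yz - 265/9y - 2/9z^3 + 161/36z^2 - 35/36z + 25/3 → -25/36xz + 125/9x + 5y^3 - 5/3y^2 + 137/9yz - 265/9y - 2/9z^3 + 38/9z^2 - 5/9z + 25/3
  leading term xz: subtract (125/72)·h_2 from -25/36xz + 125/9x + 5y^3 - 5/3y^2 + 137/9yz - 265/9y - 2/9z^3 + 38/9z^2 - 5/9z + 25/3 → 5y^3 - 185/36y^2 + 137/9yz - 265/9y - 2/9z^3 + 38/9z^2 - 395/36z + 925/36
  leading term y^3: no divisor's leading term divides it; move 5y^3 to the remainder.
  leading term y^2: no divisor's leading term divides it; move -185/36y^2 to the remainder.
  leading term yz: no divisor's leading term divides it; move 137/9yz to the remainder.
  leading term y: no divisor's leading term divides it; move -265/9y to the remainder.
  leading term z^3: no divisor's leading term divides it; move -2/9z^3 to the remainder.
  leading term z^2: no divisor's leading term divides it; move 38/9z^2 to the remainder.
  leading term z: no divisor's leading term divides it; move -395/36z to the remainder.
  leading term 1: no divisor's leading term divides it; move 925/36 to the remainder.
  remainder 5y^3 - 185/36y^2 + 137/9yz - 265/9y - 2/9z^3 + 38/9z^2 - 395/36z + 925/36 ≠ 0; add k_3 = 5y^3 - 185/36y^2 + 137/9yz - 265/9y - 2/9z^3 + 38/9z^2 - 395/36z + 925/36 to the basis.

The other S-polynomials (S(h_1,k_3), S(h_2,k_3)) all reduce to 0 modulo the current basis, so we have a Gröbner basis.
Inter-reduce: drop elements whose leading term is divisible by another's, tail-reduce, and make monic.
Reduced Gröbner basis: {xy - 37/36x + 2/9y - 2/9z^2 - 2/9z, xz - 20x - 5y^2 - 15z + 25, y^3 - 37/36y^2 + 137/45yz - 53/9y - 2/45z^3 + 38/45z^2 - 79/36z + 185/36}.

The bases are distinct; the ideals are different.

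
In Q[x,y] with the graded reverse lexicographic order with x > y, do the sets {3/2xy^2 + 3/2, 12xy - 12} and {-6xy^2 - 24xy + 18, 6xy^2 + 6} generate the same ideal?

Equality of ideals is decidable: compute both reduced Gröbner bases (unique for the ordering) and check whether they agree.
Buchberger on the first generating set:
f_1 = 3/2xy^2 + 3/2, LT = xy^2.
f_2 = 12xy - 12, LT = xy.

S(f_1,f_2): lcm = xy^2. S = y + 1.
  reduce S modulo (f_1, f_2):
  remainder y + 1 ≠ 0; add g_3 = y + 1 to the basis.

S(f_2,g_3): lcm = xy. S = -x - 1.
  reduce S modulo (f_1, f_2, g_3):
  remainder -x - 1 ≠ 0; add g_4 = -x - 1 to the basis.

The other S-polynomials (S(f_1,g_3), S(f_1,g_4), S(f_2,g_4), S(g_3,g_4)) all reduce to 0 modulo the current basis, so we have a Gröbner basis.
Inter-reduce: drop elements whose leading term is divisible by another's, tail-reduce, and make monic.
Reduced Gröbner basis: {x + 1, y + 1}.

Buchberger on the second generating set:
h_1 = -6xy^2 - 24xy + 18, LT = xy^2.
h_2 = 6xy^2 + 6, LT = xy^2.

S(h_1,h_2): lcm = xy^2. S = 4xy - 4.
  reduce S modulo (h_1, h_2):
  remainder 4xy - 4 ≠ 0; add k_3 = 4xy - 4 to the basis.

S(h_1,k_3): lcm = xy^2. S = 4xy + y - 3.
  reduce S modulo (h_1, h_2, k_3):
  remainder y + 1 ≠ 0; add k_4 = y + 1 to the basis.

S(k_3,k_4): lcm = xy. S = -x - 1.
  reduce S modulo (h_1, h_2, k_3, k_4):
  remainder -x - 1 ≠ 0; add k_5 = -x - 1 to the basis.

The other S-polynomials (S(h_2,k_3), S(h_1,k_4), S(h_2,k_4), S(h_1,k_5), S(h_2,k_5), S(k_3,k_5), S(k_4,k_5)) all reduce to 0 modulo the current basis, so we have a Gröbner basis.
Inter-reduce: drop elements whose leading term is divisible by another's, tail-reduce, and make monic.
Reduced Gröbner basis: {x + 1, y + 1}.

These coincide, so the ideals are equal.

Yes, the ideals are equal.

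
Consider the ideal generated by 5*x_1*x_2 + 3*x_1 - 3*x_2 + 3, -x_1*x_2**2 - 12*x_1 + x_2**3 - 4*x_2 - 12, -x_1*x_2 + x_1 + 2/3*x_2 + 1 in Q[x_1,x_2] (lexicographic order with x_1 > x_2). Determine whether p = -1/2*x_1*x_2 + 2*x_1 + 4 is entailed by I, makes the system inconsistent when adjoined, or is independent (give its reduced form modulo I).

Adjoining -1/2*x_1*x_2 + 2*x_1 + 4 makes the ideal the whole ring: the system is inconsistent.

First compute the reduced Gröbner basis of I by Buchberger's algorithm.
f_1 = 5*x_1*x_2 + 3*x_1 - 3*x_2 + 3, LT = x_1*x_2.
f_2 = -x_1*x_2**2 - 12*x_1 + x_2**3 - 4*x_2 - 12, LT = x_1*x_2**2.
f_3 = -x_1*x_2 + x_1 + 2/3*x_2 + 1, LT = x_1*x_2.

S(f_1,f_2): lcm = x_1*x_2**2. S = 3/5*x_1*x_2 - 12*x_1 + x_2**3 - 3/5*x_2**2 - 17/5*x_2 - 12.
  leading term x_1*x_2: subtract (3/25)·f_1 from 3/5*x_1*x_2 - 12*x_1 + x_2**3 - 3/5*x_2**2 - 17/5*x_2 - 12 → -309/25*x_1 + x_2**3 - 3/5*x_2**2 - 76/25*x_2 - 309/25
  leading term x_1: no divisor's leading term divides it; move -309/25*x_1 to the remainder.
  leading term x_2**3: no divisor's leading term divides it; move x_2**3 to the remainder.
  leading term x_2**2: no divisor's leading term divides it; move -3/5*x_2**2 to the remainder.
  leading term x_2: no divisor's leading term divides it; move -76/25*x_2 to the remainder.
  leading term 1: no divisor's leading term divides it; move -309/25 to the remainder.
  remainder -309/25*x_1 + x_2**3 - 3/5*x_2**2 - 76/25*x_2 - 309/25 ≠ 0; add h_4 = -309/25*x_1 + x_2**3 - 3/5*x_2**2 - 76/25*x_2 - 309/25 to the basis.

S(f_1,f_3): lcm = x_1*x_2. S = 8/5*x_1 + 1/15*x_2 + 8/5.
  leading term x_1: subtract (-40/309)·h_4 from 8/5*x_1 + 1/15*x_2 + 8/5 → 40/309*x_2**3 - 8/103*x_2**2 - 101/309*x_2
  leading term x_2**3: no divisor's leading term divides it; move 40/309*x_2**3 to the remainder.
  leading term x_2**2: no divisor's leading term divides it; move -8/103*x_2**2 to the remainder.
  leading term x_2: no divisor's leading term divides it; move -101/309*x_2 to the remainder.
  remainder 40/309*x_2**3 - 8/103*x_2**2 - 101/309*x_2 ≠ 0; add h_5 = 40/309*x_2**3 - 8/103*x_2**2 - 101/309*x_2 to the basis.

S(f_2,f_3): lcm = x_1*x_2**2. S = x_1*x_2 + 12*x_1 - x_2**3 + 2/3*x_2**2 + 5*x_2 + 12.
  leading term x_1*x_2: subtract (1/5)·f_1 from x_1*x_2 + 12*x_1 - x_2**3 + 2/3*x_2**2 + 5*x_2 + 12 → 57/5*x_1 - x_2**3 + 2/3*x_2**2 + 28/5*x_2 + 57/5
  leading term x_1: subtract (-95/103)·h_4 from 57/5*x_1 - x_2**3 + 2/3*x_2**2 + 28/5*x_2 + 57/5 → -8/103*x_2**3 + 35/309*x_2**2 + 288/103*x_2
  leading term x_2**3: subtract (-3/5)·h_5 from -8/103*x_2**3 + 35/309*x_2**2 + 288/103*x_2 → 1/15*x_2**2 + 13/5*x_2
  leading term x_2**2: no divisor's leading term divides it; move 1/15*x_2**2 to the remainder.
  leading term x_2: no divisor's leading term divides it; move 13/5*x_2 to the remainder.
  remainder 1/15*x_2**2 + 13/5*x_2 ≠ 0; add h_6 = 1/15*x_2**2 + 13/5*x_2 to the basis.

S(f_2,h_4): lcm = x_1*x_2**2. S = 12*x_1 + 25/309*x_2**5 - 5/103*x_2**4 - 385/309*x_2**3 - x_2**2 + 4*x_2 + 12.
  leading term x_1: subtract (-100/103)·h_4 from 12*x_1 + 25/309*x_2**5 - 5/103*x_2**4 - 385/309*x_2**3 - x_2**2 + 4*x_2 + 12 → 25/309*x_2**5 - 5/103*x_2**4 - 85/309*x_2**3 - 163/103*x_2**2 + 108/103*x_2
  leading term x_2**5: subtract (5/8*x_2**2)·h_5 from 25/309*x_2**5 - 5/103*x_2**4 - 85/309*x_2**3 - 163/103*x_2**2 + 108/103*x_2 → -175/2472*x_2**3 - 163/103*x_2**2 + 108/103*x_2
  leading term x_2**3: subtract (-35/64)·h_5 from -175/2472*x_2**3 - 163/103*x_2**2 + 108/103*x_2 → -13/8*x_2**2 + 167/192*x_2
  leading term x_2**2: subtract (-195/8)·h_6 from -13/8*x_2**2 + 167/192*x_2 → 12335/192*x_2
  leading term x_2: no divisor's leading term divides it; move 12335/192*x_2 to the remainder.
  remainder 12335/192*x_2 ≠ 0; add h_7 = 12335/192*x_2 to the basis.

The other S-polynomials (S(f_1,h_4), S(f_3,h_4), S(f_1,h_5), S(f_2,h_5), S(f_3,h_5), S(h_4,h_5), S(f_1,h_6), S(f_2,h_6), S(f_3,h_6), S(h_4,h_6), S(h_5,h_6), S(f_1,h_7), S(f_2,h_7), S(f_3,h_7), S(h_4,h_7), S(h_5,h_7), S(h_6,h_7)) all reduce to 0 modulo the current basis, so we have a Gröbner basis.
Inter-reduce: drop elements whose leading term is divisible by another's, tail-reduce, and make monic.
Reduced Gröbner basis: {x_1 + 1, x_2}.
Label its elements g_1 = x_1 + 1, g_2 = x_2.

Reduce p = -1/2*x_1*x_2 + 2*x_1 + 4 modulo G:
  leading term x_1*x_2: subtract (-1/2*x_2)·g_1 from -1/2*x_1*x_2 + 2*x_1 + 4 → 2*x_1 + 1/2*x_2 + 4
  leading term x_1: subtract (2)·g_1 from 2*x_1 + 1/2*x_2 + 4 → 1/2*x_2 + 2
  leading term x_2: subtract (1/2)·g_2 from 1/2*x_2 + 2 → 2
  leading term 1: no divisor's leading term divides it; move 2 to the remainder.
  normal form = 2.
The normal form is nonzero, so p ∉ I. Since p minus its normal form lies in I, I + (p) = I + (r) where r = 2; decide whether this ideal is the whole ring.
Here r = 2 is a nonzero constant, hence a unit: 1 ∈ I + (p), the Gröbner basis of I + (p) is {1}, and the enlarged system has no common solution — adjoining p is inconsistent.

The remainder on division by a Gröbner basis is unique — it is the normal form.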